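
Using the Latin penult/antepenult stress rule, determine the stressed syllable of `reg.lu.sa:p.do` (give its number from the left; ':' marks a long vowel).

Classical Latin: stress the penult if heavy (long vowel or closed), else the antepenult.
Weights: 2 lu L, 3 sa:p H, 4 do L.
The penult (syllable 3, sa:p) is heavy, so it takes stress.
Stress on syllable 3: reg.lu.ˈsa:p.do.

3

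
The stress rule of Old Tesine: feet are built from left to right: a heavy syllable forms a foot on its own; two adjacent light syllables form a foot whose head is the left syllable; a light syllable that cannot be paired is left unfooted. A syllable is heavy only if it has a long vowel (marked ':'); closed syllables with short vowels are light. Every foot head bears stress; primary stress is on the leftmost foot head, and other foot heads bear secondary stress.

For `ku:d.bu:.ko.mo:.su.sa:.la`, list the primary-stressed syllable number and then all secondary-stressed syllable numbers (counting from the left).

primary 1, secondary 2, 4, 6

Weights: 1 ku:d H, 2 bu: H, 3 ko L, 4 mo: H, 5 su L, 6 sa: H, 7 la L.
Parse left to right (heavy = foot alone; LL = one foot; stranded L unfooted): (ˈku:d) (ˈbu:) ko (ˈmo:) su (ˈsa:) la.
Foot heads: 1, 2, 4, 6.
Primary stress on the leftmost head = syllable 1.
Secondary stress on 2, 4, 6: ˈku:d.ˌbu:.ko.ˌmo:.su.ˌsa:.la.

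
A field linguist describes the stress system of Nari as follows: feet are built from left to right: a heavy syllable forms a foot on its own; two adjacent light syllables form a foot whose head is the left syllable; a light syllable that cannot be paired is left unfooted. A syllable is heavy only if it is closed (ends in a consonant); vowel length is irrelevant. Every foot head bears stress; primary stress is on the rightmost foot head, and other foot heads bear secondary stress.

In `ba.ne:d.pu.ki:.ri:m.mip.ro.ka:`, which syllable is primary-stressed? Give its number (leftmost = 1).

7

Weights: 1 ba L, 2 ne:d H, 3 pu L, 4 ki: L, 5 ri:m H, 6 mip H, 7 ro L, 8 ka: L.
Parse left to right (heavy = foot alone; LL = one foot; stranded L unfooted): ba (ˈne:d) (ˈpu.ki:) (ˈri:m) (ˈmip) (ˈro.ka:).
Foot heads: 2, 3, 5, 6, 7.
Primary stress on the rightmost head = syllable 7.
Primary stress: syllable 7 → ba.ne:d.pu.ki:.ri:m.mip.ˈro.ka:.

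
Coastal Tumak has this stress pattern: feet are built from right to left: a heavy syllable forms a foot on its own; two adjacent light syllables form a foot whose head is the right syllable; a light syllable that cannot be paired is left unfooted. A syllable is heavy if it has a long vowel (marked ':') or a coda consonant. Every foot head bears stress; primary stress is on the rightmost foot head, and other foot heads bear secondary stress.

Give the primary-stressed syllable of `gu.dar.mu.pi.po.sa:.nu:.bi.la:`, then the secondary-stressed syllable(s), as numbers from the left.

Weights: 1 gu L, 2 dar H, 3 mu L, 4 pi L, 5 po L, 6 sa: H, 7 nu: H, 8 bi L, 9 la: H.
Parse right to left (heavy = foot alone; LL = one foot; stranded L unfooted): gu (ˈdar) mu (pi.ˈpo) (ˈsa:) (ˈnu:) bi (ˈla:).
Foot heads: 2, 5, 6, 7, 9.
Primary stress on the rightmost head = syllable 9.
Secondary stress on 2, 5, 6, 7: gu.ˌdar.mu.pi.ˌpo.ˌsa:.ˌnu:.bi.ˈla:.

primary 9, secondary 2, 5, 6, 7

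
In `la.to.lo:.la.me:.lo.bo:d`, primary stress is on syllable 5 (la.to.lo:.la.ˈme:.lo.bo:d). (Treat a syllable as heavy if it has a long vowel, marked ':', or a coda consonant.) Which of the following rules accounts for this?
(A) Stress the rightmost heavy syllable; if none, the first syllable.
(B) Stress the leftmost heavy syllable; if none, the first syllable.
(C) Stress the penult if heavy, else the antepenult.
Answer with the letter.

C

Rule A → syllable 7 (observed: 5).
Rule B → syllable 3 (observed: 5).
Rule C → syllable 5 ✓.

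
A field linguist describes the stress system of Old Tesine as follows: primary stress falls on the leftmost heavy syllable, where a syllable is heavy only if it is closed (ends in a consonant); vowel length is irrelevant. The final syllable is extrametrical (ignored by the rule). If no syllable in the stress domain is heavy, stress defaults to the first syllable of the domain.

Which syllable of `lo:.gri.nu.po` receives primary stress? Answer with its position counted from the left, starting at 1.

The final syllable (4, po) is extrametrical; the stress domain is syllables 1–3.
Weights: 1 lo: L, 2 gri L, 3 nu L.
No heavy syllable in the domain; default to the first syllable of the domain = syllable 1.
Primary stress: syllable 1 → ˈlo:.gri.nu.po.

1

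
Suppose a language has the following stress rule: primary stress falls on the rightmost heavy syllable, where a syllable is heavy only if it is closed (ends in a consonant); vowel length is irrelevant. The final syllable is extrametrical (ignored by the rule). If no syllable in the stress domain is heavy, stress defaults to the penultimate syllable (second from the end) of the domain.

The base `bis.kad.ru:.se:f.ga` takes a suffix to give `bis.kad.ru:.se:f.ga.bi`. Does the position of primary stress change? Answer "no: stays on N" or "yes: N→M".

Base `bis.kad.ru:.se:f.ga` (5 syllables):
  The final syllable (5, ga) is extrametrical; the stress domain is syllables 1–4.
  Weights: 1 bis H, 2 kad H, 3 ru: L, 4 se:f H.
  Heavy syllables in the domain: 1, 2, 4. The rightmost is syllable 4 (se:f).
  → primary stress on syllable 4.
Suffixed `bis.kad.ru:.se:f.ga.bi` (6 syllables):
  The final syllable (6, bi) is extrametrical; the stress domain is syllables 1–5.
  Weights: 1 bis H, 2 kad H, 3 ru: L, 4 se:f H, 5 ga L.
  Heavy syllables in the domain: 1, 2, 4. The rightmost is syllable 4 (se:f).
  → primary stress on syllable 4.

no: stays on 4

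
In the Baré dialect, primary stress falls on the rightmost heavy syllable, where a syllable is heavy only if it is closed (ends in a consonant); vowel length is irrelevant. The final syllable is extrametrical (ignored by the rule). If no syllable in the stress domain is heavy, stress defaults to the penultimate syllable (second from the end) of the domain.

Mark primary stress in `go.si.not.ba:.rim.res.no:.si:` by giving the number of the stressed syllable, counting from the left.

The final syllable (8, si:) is extrametrical; the stress domain is syllables 1–7.
Weights: 1 go L, 2 si L, 3 not H, 4 ba: L, 5 rim H, 6 res H, 7 no: L.
Heavy syllables in the domain: 3, 5, 6. The rightmost is syllable 6 (res).
Primary stress: syllable 6 → go.si.not.ba:.rim.ˈres.no:.si:.

6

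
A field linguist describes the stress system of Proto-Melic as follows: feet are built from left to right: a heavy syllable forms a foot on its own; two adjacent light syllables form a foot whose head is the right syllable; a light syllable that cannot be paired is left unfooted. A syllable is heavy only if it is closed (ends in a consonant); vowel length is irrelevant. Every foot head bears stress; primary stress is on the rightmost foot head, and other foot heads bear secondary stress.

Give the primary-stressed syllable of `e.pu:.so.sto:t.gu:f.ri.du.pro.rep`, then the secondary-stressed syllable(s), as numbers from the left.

primary 9, secondary 2, 4, 5, 7

Weights: 1 e L, 2 pu: L, 3 so L, 4 sto:t H, 5 gu:f H, 6 ri L, 7 du L, 8 pro L, 9 rep H.
Parse left to right (heavy = foot alone; LL = one foot; stranded L unfooted): (e.ˈpu:) so (ˈsto:t) (ˈgu:f) (ri.ˈdu) pro (ˈrep).
Foot heads: 2, 4, 5, 7, 9.
Primary stress on the rightmost head = syllable 9.
Secondary stress on 2, 4, 5, 7: e.ˌpu:.so.ˌsto:t.ˌgu:f.ri.ˌdu.pro.ˈrep.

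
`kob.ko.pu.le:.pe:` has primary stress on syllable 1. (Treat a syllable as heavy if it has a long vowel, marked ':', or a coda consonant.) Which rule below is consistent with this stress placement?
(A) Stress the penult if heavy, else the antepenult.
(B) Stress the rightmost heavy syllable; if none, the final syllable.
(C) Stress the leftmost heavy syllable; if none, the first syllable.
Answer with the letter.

Rule A → syllable 4 (observed: 1).
Rule B → syllable 5 (observed: 1).
Rule C → syllable 1 ✓.

C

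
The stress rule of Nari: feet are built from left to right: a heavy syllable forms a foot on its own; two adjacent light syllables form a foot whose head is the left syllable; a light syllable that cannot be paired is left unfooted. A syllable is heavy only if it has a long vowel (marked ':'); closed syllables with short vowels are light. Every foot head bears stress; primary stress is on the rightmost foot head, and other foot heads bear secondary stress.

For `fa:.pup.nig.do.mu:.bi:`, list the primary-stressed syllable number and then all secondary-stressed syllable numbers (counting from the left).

Weights: 1 fa: H, 2 pup L, 3 nig L, 4 do L, 5 mu: H, 6 bi: H.
Parse left to right (heavy = foot alone; LL = one foot; stranded L unfooted): (ˈfa:) (ˈpup.nig) do (ˈmu:) (ˈbi:).
Foot heads: 1, 2, 5, 6.
Primary stress on the rightmost head = syllable 6.
Secondary stress on 1, 2, 5: ˌfa:.ˌpup.nig.do.ˌmu:.ˈbi:.

primary 6, secondary 1, 2, 5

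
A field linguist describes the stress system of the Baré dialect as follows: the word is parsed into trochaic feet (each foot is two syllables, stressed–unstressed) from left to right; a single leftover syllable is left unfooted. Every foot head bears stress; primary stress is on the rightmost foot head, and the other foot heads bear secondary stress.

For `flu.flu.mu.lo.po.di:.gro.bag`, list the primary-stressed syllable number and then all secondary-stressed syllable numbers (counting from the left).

primary 7, secondary 1, 3, 5

Parse left to right into trochaic (ˈσσ) feet: (ˈflu.flu) (ˈmu.lo) (ˈpo.di:) (ˈgro.bag).
Foot heads (stressed positions): 1, 3, 5, 7.
End Rule Rightmost: primary stress on the rightmost head = syllable 7.
Secondary stress on 1, 3, 5: ˌflu.flu.ˌmu.lo.ˌpo.di:.ˈgro.bag.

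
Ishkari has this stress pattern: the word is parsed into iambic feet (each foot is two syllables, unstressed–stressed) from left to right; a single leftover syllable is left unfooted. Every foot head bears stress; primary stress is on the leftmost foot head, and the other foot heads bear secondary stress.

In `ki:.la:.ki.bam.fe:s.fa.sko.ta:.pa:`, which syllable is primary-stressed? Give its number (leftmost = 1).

2

Parse left to right into iambic (σˈσ) feet: (ki:.ˈla:) (ki.ˈbam) (fe:s.ˈfa) (sko.ˈta:) pa:. Syllable 9 is left unfooted.
Foot heads (stressed positions): 2, 4, 6, 8.
End Rule Leftmost: primary stress on the leftmost head = syllable 2.
Primary stress: syllable 2 → ki:.ˈla:.ki.bam.fe:s.fa.sko.ta:.pa:.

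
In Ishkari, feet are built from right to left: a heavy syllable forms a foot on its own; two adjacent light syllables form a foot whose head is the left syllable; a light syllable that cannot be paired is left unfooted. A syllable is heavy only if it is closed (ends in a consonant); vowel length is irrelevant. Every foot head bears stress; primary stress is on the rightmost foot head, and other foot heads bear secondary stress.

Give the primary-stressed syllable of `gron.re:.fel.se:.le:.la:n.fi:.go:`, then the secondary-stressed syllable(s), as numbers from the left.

Weights: 1 gron H, 2 re: L, 3 fel H, 4 se: L, 5 le: L, 6 la:n H, 7 fi: L, 8 go: L.
Parse right to left (heavy = foot alone; LL = one foot; stranded L unfooted): (ˈgron) re: (ˈfel) (ˈse:.le:) (ˈla:n) (ˈfi:.go:).
Foot heads: 1, 3, 4, 6, 7.
Primary stress on the rightmost head = syllable 7.
Secondary stress on 1, 3, 4, 6: ˌgron.re:.ˌfel.ˌse:.le:.ˌla:n.ˈfi:.go:.

primary 7, secondary 1, 3, 4, 6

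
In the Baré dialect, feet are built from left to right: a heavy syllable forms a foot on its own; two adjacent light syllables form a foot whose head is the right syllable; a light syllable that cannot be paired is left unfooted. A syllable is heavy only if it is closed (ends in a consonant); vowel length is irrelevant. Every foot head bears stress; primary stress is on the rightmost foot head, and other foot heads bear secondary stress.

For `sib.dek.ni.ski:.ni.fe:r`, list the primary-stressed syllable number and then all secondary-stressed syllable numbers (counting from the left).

primary 6, secondary 1, 2, 4

Weights: 1 sib H, 2 dek H, 3 ni L, 4 ski: L, 5 ni L, 6 fe:r H.
Parse left to right (heavy = foot alone; LL = one foot; stranded L unfooted): (ˈsib) (ˈdek) (ni.ˈski:) ni (ˈfe:r).
Foot heads: 1, 2, 4, 6.
Primary stress on the rightmost head = syllable 6.
Secondary stress on 1, 2, 4: ˌsib.ˌdek.ni.ˌski:.ni.ˈfe:r.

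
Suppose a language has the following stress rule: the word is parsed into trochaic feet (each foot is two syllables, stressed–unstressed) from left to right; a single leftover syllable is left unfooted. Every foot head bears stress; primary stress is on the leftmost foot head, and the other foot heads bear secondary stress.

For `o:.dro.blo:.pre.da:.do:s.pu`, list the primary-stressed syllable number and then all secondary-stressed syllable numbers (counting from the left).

Parse left to right into trochaic (ˈσσ) feet: (ˈo:.dro) (ˈblo:.pre) (ˈda:.do:s) pu. Syllable 7 is left unfooted.
Foot heads (stressed positions): 1, 3, 5.
End Rule Leftmost: primary stress on the leftmost head = syllable 1.
Secondary stress on 3, 5: ˈo:.dro.ˌblo:.pre.ˌda:.do:s.pu.

primary 1, secondary 3, 5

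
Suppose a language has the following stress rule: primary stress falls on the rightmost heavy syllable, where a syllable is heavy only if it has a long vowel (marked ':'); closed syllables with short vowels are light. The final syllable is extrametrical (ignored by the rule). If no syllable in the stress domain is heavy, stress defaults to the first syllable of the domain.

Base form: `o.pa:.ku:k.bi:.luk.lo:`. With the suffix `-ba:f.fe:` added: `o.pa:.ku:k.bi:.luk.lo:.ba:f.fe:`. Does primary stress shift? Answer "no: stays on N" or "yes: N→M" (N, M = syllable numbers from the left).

Base `o.pa:.ku:k.bi:.luk.lo:` (6 syllables):
  The final syllable (6, lo:) is extrametrical; the stress domain is syllables 1–5.
  Weights: 1 o L, 2 pa: H, 3 ku:k H, 4 bi: H, 5 luk L.
  Heavy syllables in the domain: 2, 3, 4. The rightmost is syllable 4 (bi:).
  → primary stress on syllable 4.
Suffixed `o.pa:.ku:k.bi:.luk.lo:.ba:f.fe:` (8 syllables):
  The final syllable (8, fe:) is extrametrical; the stress domain is syllables 1–7.
  Weights: 1 o L, 2 pa: H, 3 ku:k H, 4 bi: H, 5 luk L, 6 lo: H, 7 ba:f H.
  Heavy syllables in the domain: 2, 3, 4, 6, 7. The rightmost is syllable 7 (ba:f).
  → primary stress on syllable 7.

yes: 4→7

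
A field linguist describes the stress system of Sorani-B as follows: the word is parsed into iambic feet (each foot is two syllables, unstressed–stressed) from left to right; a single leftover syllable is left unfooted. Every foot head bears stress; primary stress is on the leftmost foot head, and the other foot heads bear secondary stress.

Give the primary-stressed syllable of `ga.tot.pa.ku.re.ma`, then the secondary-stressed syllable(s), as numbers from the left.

primary 2, secondary 4, 6

Parse left to right into iambic (σˈσ) feet: (ga.ˈtot) (pa.ˈku) (re.ˈma).
Foot heads (stressed positions): 2, 4, 6.
End Rule Leftmost: primary stress on the leftmost head = syllable 2.
Secondary stress on 4, 6: ga.ˈtot.pa.ˌku.re.ˌma.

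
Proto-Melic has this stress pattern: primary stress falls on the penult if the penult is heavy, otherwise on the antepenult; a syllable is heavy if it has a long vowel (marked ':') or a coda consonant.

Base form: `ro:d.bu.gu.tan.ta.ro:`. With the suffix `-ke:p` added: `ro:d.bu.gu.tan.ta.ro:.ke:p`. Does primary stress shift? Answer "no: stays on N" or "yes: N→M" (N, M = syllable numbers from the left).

yes: 4→6

Base `ro:d.bu.gu.tan.ta.ro:` (6 syllables):
  Weights: 4 tan H, 5 ta L, 6 ro: H.
  The penult (syllable 5, ta) is light, so stress falls on the antepenult (syllable 4, tan).
  → primary stress on syllable 4.
Suffixed `ro:d.bu.gu.tan.ta.ro:.ke:p` (7 syllables):
  Weights: 5 ta L, 6 ro: H, 7 ke:p H.
  The penult (syllable 6, ro:) is heavy, so it takes stress.
  → primary stress on syllable 6.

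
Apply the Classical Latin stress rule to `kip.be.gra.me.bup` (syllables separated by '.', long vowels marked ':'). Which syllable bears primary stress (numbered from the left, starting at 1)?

3

Classical Latin: stress the penult if heavy (long vowel or closed), else the antepenult.
Weights: 3 gra L, 4 me L, 5 bup H.
The penult (syllable 4, me) is light, so stress falls on the antepenult (syllable 3, gra).
Stress on syllable 3: kip.be.ˈgra.me.bup.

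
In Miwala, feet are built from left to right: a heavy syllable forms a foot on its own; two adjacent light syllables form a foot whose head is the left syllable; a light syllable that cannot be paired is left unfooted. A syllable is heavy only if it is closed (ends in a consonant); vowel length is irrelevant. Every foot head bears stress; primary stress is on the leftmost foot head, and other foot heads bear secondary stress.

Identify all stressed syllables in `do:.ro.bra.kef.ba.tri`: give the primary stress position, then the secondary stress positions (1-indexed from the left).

Weights: 1 do: L, 2 ro L, 3 bra L, 4 kef H, 5 ba L, 6 tri L.
Parse left to right (heavy = foot alone; LL = one foot; stranded L unfooted): (ˈdo:.ro) bra (ˈkef) (ˈba.tri).
Foot heads: 1, 4, 5.
Primary stress on the leftmost head = syllable 1.
Secondary stress on 4, 5: ˈdo:.ro.bra.ˌkef.ˌba.tri.

primary 1, secondary 4, 5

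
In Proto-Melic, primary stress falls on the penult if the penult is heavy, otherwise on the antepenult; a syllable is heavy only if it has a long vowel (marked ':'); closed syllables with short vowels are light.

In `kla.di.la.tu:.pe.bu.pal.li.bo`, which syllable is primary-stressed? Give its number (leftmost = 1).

7

Weights: 7 pal L, 8 li L, 9 bo L.
The penult (syllable 8, li) is light, so stress falls on the antepenult (syllable 7, pal).
Primary stress: syllable 7 → kla.di.la.tu:.pe.bu.ˈpal.li.bo.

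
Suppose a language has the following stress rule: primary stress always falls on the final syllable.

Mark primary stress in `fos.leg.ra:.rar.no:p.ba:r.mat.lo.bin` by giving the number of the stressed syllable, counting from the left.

9

The word has 9 syllables; the final syllable is syllable 9 (bin).
Primary stress: syllable 9 → fos.leg.ra:.rar.no:p.ba:r.mat.lo.ˈbin.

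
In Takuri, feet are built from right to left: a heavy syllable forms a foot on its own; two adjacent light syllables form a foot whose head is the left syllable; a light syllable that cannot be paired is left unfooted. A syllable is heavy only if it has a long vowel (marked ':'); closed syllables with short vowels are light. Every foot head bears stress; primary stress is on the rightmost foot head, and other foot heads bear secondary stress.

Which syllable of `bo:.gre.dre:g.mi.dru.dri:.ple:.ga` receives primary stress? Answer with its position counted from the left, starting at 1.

Weights: 1 bo: H, 2 gre L, 3 dre:g H, 4 mi L, 5 dru L, 6 dri: H, 7 ple: H, 8 ga L.
Parse right to left (heavy = foot alone; LL = one foot; stranded L unfooted): (ˈbo:) gre (ˈdre:g) (ˈmi.dru) (ˈdri:) (ˈple:) ga.
Foot heads: 1, 3, 4, 6, 7.
Primary stress on the rightmost head = syllable 7.
Primary stress: syllable 7 → bo:.gre.dre:g.mi.dru.dri:.ˈple:.ga.

7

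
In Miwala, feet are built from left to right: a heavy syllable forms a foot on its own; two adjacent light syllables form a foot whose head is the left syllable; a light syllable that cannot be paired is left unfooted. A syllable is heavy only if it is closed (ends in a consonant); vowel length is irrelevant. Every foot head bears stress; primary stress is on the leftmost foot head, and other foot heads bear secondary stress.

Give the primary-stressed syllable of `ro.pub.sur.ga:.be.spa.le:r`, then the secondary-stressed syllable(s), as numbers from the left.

primary 2, secondary 3, 4, 7

Weights: 1 ro L, 2 pub H, 3 sur H, 4 ga: L, 5 be L, 6 spa L, 7 le:r H.
Parse left to right (heavy = foot alone; LL = one foot; stranded L unfooted): ro (ˈpub) (ˈsur) (ˈga:.be) spa (ˈle:r).
Foot heads: 2, 3, 4, 7.
Primary stress on the leftmost head = syllable 2.
Secondary stress on 3, 4, 7: ro.ˈpub.ˌsur.ˌga:.be.spa.ˌle:r.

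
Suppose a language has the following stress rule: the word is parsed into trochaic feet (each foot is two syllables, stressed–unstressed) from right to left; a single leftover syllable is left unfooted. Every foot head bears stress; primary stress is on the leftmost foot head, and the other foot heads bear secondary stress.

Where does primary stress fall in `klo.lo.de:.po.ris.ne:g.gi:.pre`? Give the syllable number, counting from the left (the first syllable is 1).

1

Parse right to left into trochaic (ˈσσ) feet: (ˈklo.lo) (ˈde:.po) (ˈris.ne:g) (ˈgi:.pre).
Foot heads (stressed positions): 1, 3, 5, 7.
End Rule Leftmost: primary stress on the leftmost head = syllable 1.
Primary stress: syllable 1 → ˈklo.lo.de:.po.ris.ne:g.gi:.pre.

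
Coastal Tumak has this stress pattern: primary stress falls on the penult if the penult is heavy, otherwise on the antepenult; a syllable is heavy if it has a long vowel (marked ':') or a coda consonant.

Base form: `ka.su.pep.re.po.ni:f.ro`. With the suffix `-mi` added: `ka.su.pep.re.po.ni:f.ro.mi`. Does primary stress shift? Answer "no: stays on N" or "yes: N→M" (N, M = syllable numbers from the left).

no: stays on 6

Base `ka.su.pep.re.po.ni:f.ro` (7 syllables):
  Weights: 5 po L, 6 ni:f H, 7 ro L.
  The penult (syllable 6, ni:f) is heavy, so it takes stress.
  → primary stress on syllable 6.
Suffixed `ka.su.pep.re.po.ni:f.ro.mi` (8 syllables):
  Weights: 6 ni:f H, 7 ro L, 8 mi L.
  The penult (syllable 7, ro) is light, so stress falls on the antepenult (syllable 6, ni:f).
  → primary stress on syllable 6.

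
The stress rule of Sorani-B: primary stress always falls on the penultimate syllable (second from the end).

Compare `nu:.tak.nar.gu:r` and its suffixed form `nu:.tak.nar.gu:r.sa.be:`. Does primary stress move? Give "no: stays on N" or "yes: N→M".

Base `nu:.tak.nar.gu:r` (4 syllables):
  The word has 4 syllables; the penultimate syllable (second from the end) is syllable 3 (nar).
  → primary stress on syllable 3.
Suffixed `nu:.tak.nar.gu:r.sa.be:` (6 syllables):
  The word has 6 syllables; the penultimate syllable (second from the end) is syllable 5 (sa).
  → primary stress on syllable 5.

yes: 3→5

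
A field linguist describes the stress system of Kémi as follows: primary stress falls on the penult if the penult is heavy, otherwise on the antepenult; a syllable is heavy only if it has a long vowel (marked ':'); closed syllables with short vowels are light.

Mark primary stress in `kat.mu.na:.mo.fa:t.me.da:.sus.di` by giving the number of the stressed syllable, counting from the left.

Weights: 7 da: H, 8 sus L, 9 di L.
The penult (syllable 8, sus) is light, so stress falls on the antepenult (syllable 7, da:).
Primary stress: syllable 7 → kat.mu.na:.mo.fa:t.me.ˈda:.sus.di.

7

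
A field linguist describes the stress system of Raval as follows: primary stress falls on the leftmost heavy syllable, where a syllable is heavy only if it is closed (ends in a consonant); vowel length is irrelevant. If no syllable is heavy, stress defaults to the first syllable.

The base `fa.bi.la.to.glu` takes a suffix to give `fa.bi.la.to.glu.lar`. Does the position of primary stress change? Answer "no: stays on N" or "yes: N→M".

yes: 1→6

Base `fa.bi.la.to.glu` (5 syllables):
  Weights: 1 fa L, 2 bi L, 3 la L, 4 to L, 5 glu L.
  No heavy syllable in the domain; default to the first syllable = syllable 1.
  → primary stress on syllable 1.
Suffixed `fa.bi.la.to.glu.lar` (6 syllables):
  Weights: 1 fa L, 2 bi L, 3 la L, 4 to L, 5 glu L, 6 lar H.
  Heavy syllables in the domain: 6. The leftmost is syllable 6 (lar).
  → primary stress on syllable 6.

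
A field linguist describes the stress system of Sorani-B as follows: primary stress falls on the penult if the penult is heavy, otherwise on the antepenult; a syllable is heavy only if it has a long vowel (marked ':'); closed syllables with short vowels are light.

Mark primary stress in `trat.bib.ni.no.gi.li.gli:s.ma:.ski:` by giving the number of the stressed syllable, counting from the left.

Weights: 7 gli:s H, 8 ma: H, 9 ski: H.
The penult (syllable 8, ma:) is heavy, so it takes stress.
Primary stress: syllable 8 → trat.bib.ni.no.gi.li.gli:s.ˈma:.ski:.

8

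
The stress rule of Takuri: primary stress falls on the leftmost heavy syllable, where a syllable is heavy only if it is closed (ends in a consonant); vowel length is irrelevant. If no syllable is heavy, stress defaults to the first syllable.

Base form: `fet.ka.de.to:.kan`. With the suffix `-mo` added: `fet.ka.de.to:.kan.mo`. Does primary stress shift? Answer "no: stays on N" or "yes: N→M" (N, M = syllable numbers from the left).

no: stays on 1

Base `fet.ka.de.to:.kan` (5 syllables):
  Weights: 1 fet H, 2 ka L, 3 de L, 4 to: L, 5 kan H.
  Heavy syllables in the domain: 1, 5. The leftmost is syllable 1 (fet).
  → primary stress on syllable 1.
Suffixed `fet.ka.de.to:.kan.mo` (6 syllables):
  Weights: 1 fet H, 2 ka L, 3 de L, 4 to: L, 5 kan H, 6 mo L.
  Heavy syllables in the domain: 1, 5. The leftmost is syllable 1 (fet).
  → primary stress on syllable 1.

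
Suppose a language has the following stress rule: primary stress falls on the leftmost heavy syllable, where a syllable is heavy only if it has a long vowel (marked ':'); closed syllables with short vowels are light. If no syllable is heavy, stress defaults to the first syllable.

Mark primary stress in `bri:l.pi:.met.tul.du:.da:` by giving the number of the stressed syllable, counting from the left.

Weights: 1 bri:l H, 2 pi: H, 3 met L, 4 tul L, 5 du: H, 6 da: H.
Heavy syllables in the domain: 1, 2, 5, 6. The leftmost is syllable 1 (bri:l).
Primary stress: syllable 1 → ˈbri:l.pi:.met.tul.du:.da:.

1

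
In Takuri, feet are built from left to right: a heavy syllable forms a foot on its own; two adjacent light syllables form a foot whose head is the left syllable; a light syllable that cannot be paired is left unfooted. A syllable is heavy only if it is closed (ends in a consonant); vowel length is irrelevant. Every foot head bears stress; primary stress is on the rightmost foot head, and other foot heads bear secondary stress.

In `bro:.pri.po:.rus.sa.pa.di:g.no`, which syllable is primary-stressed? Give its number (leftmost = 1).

7

Weights: 1 bro: L, 2 pri L, 3 po: L, 4 rus H, 5 sa L, 6 pa L, 7 di:g H, 8 no L.
Parse left to right (heavy = foot alone; LL = one foot; stranded L unfooted): (ˈbro:.pri) po: (ˈrus) (ˈsa.pa) (ˈdi:g) no.
Foot heads: 1, 4, 5, 7.
Primary stress on the rightmost head = syllable 7.
Primary stress: syllable 7 → bro:.pri.po:.rus.sa.pa.ˈdi:g.no.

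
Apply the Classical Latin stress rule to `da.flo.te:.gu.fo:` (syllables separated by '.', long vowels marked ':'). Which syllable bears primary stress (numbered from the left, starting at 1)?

Classical Latin: stress the penult if heavy (long vowel or closed), else the antepenult.
Weights: 3 te: H, 4 gu L, 5 fo: H.
The penult (syllable 4, gu) is light, so stress falls on the antepenult (syllable 3, te:).
Stress on syllable 3: da.flo.ˈte:.gu.fo:.

3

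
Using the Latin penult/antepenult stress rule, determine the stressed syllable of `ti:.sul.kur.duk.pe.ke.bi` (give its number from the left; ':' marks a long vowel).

Classical Latin: stress the penult if heavy (long vowel or closed), else the antepenult.
Weights: 5 pe L, 6 ke L, 7 bi L.
The penult (syllable 6, ke) is light, so stress falls on the antepenult (syllable 5, pe).
Stress on syllable 5: ti:.sul.kur.duk.ˈpe.ke.bi.

5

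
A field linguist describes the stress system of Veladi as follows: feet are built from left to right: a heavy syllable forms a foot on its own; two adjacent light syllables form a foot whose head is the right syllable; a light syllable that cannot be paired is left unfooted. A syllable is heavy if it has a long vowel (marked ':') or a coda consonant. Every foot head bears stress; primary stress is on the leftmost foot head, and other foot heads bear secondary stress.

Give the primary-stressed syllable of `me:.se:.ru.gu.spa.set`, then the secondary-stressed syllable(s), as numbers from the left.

Weights: 1 me: H, 2 se: H, 3 ru L, 4 gu L, 5 spa L, 6 set H.
Parse left to right (heavy = foot alone; LL = one foot; stranded L unfooted): (ˈme:) (ˈse:) (ru.ˈgu) spa (ˈset).
Foot heads: 1, 2, 4, 6.
Primary stress on the leftmost head = syllable 1.
Secondary stress on 2, 4, 6: ˈme:.ˌse:.ru.ˌgu.spa.ˌset.

primary 1, secondary 2, 4, 6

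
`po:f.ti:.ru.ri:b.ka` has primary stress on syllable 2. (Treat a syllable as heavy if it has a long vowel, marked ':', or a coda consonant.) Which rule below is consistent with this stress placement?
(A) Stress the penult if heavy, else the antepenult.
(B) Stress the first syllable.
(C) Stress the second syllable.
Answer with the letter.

C

Rule A → syllable 4 (observed: 2).
Rule B → syllable 1 (observed: 2).
Rule C → syllable 2 ✓.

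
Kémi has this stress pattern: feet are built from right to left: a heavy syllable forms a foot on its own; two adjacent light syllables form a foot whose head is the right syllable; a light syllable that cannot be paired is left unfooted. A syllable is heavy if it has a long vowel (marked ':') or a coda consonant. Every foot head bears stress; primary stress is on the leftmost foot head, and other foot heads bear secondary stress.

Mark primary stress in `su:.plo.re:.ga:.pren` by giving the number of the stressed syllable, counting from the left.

Weights: 1 su: H, 2 plo L, 3 re: H, 4 ga: H, 5 pren H.
Parse right to left (heavy = foot alone; LL = one foot; stranded L unfooted): (ˈsu:) plo (ˈre:) (ˈga:) (ˈpren).
Foot heads: 1, 3, 4, 5.
Primary stress on the leftmost head = syllable 1.
Primary stress: syllable 1 → ˈsu:.plo.re:.ga:.pren.

1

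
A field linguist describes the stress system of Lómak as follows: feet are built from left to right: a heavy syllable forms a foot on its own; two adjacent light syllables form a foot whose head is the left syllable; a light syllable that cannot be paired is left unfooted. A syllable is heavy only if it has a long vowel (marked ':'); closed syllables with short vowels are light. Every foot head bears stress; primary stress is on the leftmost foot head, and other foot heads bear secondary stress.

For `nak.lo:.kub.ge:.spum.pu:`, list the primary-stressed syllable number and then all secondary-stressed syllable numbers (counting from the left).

Weights: 1 nak L, 2 lo: H, 3 kub L, 4 ge: H, 5 spum L, 6 pu: H.
Parse left to right (heavy = foot alone; LL = one foot; stranded L unfooted): nak (ˈlo:) kub (ˈge:) spum (ˈpu:).
Foot heads: 2, 4, 6.
Primary stress on the leftmost head = syllable 2.
Secondary stress on 4, 6: nak.ˈlo:.kub.ˌge:.spum.ˌpu:.

primary 2, secondary 4, 6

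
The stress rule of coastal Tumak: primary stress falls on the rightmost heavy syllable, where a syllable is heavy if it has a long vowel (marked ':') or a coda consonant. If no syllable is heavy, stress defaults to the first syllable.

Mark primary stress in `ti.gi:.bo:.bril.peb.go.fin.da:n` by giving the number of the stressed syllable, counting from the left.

Weights: 1 ti L, 2 gi: H, 3 bo: H, 4 bril H, 5 peb H, 6 go L, 7 fin H, 8 da:n H.
Heavy syllables in the domain: 2, 3, 4, 5, 7, 8. The rightmost is syllable 8 (da:n).
Primary stress: syllable 8 → ti.gi:.bo:.bril.peb.go.fin.ˈda:n.

8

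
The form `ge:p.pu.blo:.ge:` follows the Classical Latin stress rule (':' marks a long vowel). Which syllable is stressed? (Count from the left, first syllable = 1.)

3

Classical Latin: stress the penult if heavy (long vowel or closed), else the antepenult.
Weights: 2 pu L, 3 blo: H, 4 ge: H.
The penult (syllable 3, blo:) is heavy, so it takes stress.
Stress on syllable 3: ge:p.pu.ˈblo:.ge:.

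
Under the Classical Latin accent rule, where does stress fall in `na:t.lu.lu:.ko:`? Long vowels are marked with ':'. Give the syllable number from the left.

Classical Latin: stress the penult if heavy (long vowel or closed), else the antepenult.
Weights: 2 lu L, 3 lu: H, 4 ko: H.
The penult (syllable 3, lu:) is heavy, so it takes stress.
Stress on syllable 3: na:t.lu.ˈlu:.ko:.

3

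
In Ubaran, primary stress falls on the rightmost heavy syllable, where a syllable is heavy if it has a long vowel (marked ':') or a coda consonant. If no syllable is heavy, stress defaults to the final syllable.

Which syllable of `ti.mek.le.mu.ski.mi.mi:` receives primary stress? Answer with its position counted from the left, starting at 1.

7

Weights: 1 ti L, 2 mek H, 3 le L, 4 mu L, 5 ski L, 6 mi L, 7 mi: H.
Heavy syllables in the domain: 2, 7. The rightmost is syllable 7 (mi:).
Primary stress: syllable 7 → ti.mek.le.mu.ski.mi.ˈmi:.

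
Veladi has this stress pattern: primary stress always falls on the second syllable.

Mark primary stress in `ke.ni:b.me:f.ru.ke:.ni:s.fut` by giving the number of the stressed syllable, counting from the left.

The word has 7 syllables; the second syllable is syllable 2 (ni:b).
Primary stress: syllable 2 → ke.ˈni:b.me:f.ru.ke:.ni:s.fut.

2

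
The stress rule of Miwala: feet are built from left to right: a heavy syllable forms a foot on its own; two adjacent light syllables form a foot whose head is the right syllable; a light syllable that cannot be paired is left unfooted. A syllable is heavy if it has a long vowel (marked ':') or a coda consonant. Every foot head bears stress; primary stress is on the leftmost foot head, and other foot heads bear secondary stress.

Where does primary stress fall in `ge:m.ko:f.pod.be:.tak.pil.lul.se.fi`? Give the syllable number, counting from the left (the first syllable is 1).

1

Weights: 1 ge:m H, 2 ko:f H, 3 pod H, 4 be: H, 5 tak H, 6 pil H, 7 lul H, 8 se L, 9 fi L.
Parse left to right (heavy = foot alone; LL = one foot; stranded L unfooted): (ˈge:m) (ˈko:f) (ˈpod) (ˈbe:) (ˈtak) (ˈpil) (ˈlul) (se.ˈfi).
Foot heads: 1, 2, 3, 4, 5, 6, 7, 9.
Primary stress on the leftmost head = syllable 1.
Primary stress: syllable 1 → ˈge:m.ko:f.pod.be:.tak.pil.lul.se.fi.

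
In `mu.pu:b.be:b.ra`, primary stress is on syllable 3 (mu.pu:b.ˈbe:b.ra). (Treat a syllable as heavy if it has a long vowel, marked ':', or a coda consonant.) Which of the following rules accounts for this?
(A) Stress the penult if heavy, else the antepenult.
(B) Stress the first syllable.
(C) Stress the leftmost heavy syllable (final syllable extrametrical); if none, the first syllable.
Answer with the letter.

A

Rule A → syllable 3 ✓.
Rule B → syllable 1 (observed: 3).
Rule C → syllable 2 (observed: 3).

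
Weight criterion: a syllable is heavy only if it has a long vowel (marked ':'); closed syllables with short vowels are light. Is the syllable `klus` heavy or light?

`klus`: short vowel, closed (coda /s/). Short vowel → light.

light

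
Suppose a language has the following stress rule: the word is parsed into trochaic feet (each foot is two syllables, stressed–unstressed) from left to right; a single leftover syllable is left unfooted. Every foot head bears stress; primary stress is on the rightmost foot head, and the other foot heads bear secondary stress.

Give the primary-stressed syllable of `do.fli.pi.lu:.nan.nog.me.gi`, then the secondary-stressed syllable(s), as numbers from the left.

primary 7, secondary 1, 3, 5

Parse left to right into trochaic (ˈσσ) feet: (ˈdo.fli) (ˈpi.lu:) (ˈnan.nog) (ˈme.gi).
Foot heads (stressed positions): 1, 3, 5, 7.
End Rule Rightmost: primary stress on the rightmost head = syllable 7.
Secondary stress on 1, 3, 5: ˌdo.fli.ˌpi.lu:.ˌnan.nog.ˈme.gi.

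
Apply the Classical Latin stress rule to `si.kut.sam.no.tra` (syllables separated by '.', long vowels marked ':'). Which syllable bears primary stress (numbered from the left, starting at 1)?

3

Classical Latin: stress the penult if heavy (long vowel or closed), else the antepenult.
Weights: 3 sam H, 4 no L, 5 tra L.
The penult (syllable 4, no) is light, so stress falls on the antepenult (syllable 3, sam).
Stress on syllable 3: si.kut.ˈsam.no.tra.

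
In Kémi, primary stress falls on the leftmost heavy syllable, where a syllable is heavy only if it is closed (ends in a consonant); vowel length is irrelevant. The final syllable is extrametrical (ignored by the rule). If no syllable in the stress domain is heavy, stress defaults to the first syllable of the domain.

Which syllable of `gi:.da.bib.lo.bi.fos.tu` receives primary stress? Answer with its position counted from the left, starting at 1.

The final syllable (7, tu) is extrametrical; the stress domain is syllables 1–6.
Weights: 1 gi: L, 2 da L, 3 bib H, 4 lo L, 5 bi L, 6 fos H.
Heavy syllables in the domain: 3, 6. The leftmost is syllable 3 (bib).
Primary stress: syllable 3 → gi:.da.ˈbib.lo.bi.fos.tu.

3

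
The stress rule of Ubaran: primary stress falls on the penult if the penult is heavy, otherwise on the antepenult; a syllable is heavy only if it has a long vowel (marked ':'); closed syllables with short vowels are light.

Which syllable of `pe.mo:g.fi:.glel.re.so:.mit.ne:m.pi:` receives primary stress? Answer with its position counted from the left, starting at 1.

Weights: 7 mit L, 8 ne:m H, 9 pi: H.
The penult (syllable 8, ne:m) is heavy, so it takes stress.
Primary stress: syllable 8 → pe.mo:g.fi:.glel.re.so:.mit.ˈne:m.pi:.

8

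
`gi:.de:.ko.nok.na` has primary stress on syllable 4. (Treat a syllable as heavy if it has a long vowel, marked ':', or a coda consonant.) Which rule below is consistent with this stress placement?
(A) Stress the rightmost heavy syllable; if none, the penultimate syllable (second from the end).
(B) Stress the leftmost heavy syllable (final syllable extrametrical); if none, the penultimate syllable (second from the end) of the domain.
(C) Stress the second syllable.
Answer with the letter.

Rule A → syllable 4 ✓.
Rule B → syllable 1 (observed: 4).
Rule C → syllable 2 (observed: 4).

A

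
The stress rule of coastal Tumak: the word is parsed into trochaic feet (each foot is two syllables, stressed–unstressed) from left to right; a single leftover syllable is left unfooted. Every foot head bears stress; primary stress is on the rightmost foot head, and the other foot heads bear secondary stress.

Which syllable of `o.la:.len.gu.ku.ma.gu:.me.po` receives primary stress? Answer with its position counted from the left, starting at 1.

7

Parse left to right into trochaic (ˈσσ) feet: (ˈo.la:) (ˈlen.gu) (ˈku.ma) (ˈgu:.me) po. Syllable 9 is left unfooted.
Foot heads (stressed positions): 1, 3, 5, 7.
End Rule Rightmost: primary stress on the rightmost head = syllable 7.
Primary stress: syllable 7 → o.la:.len.gu.ku.ma.ˈgu:.me.po.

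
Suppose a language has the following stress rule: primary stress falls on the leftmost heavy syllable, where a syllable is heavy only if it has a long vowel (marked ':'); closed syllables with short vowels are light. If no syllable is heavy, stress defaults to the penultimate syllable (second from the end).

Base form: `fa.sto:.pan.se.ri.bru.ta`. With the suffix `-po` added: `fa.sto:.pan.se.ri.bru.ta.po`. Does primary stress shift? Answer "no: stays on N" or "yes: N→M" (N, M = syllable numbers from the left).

no: stays on 2

Base `fa.sto:.pan.se.ri.bru.ta` (7 syllables):
  Weights: 1 fa L, 2 sto: H, 3 pan L, 4 se L, 5 ri L, 6 bru L, 7 ta L.
  Heavy syllables in the domain: 2. The leftmost is syllable 2 (sto:).
  → primary stress on syllable 2.
Suffixed `fa.sto:.pan.se.ri.bru.ta.po` (8 syllables):
  Weights: 1 fa L, 2 sto: H, 3 pan L, 4 se L, 5 ri L, 6 bru L, 7 ta L, 8 po L.
  Heavy syllables in the domain: 2. The leftmost is syllable 2 (sto:).
  → primary stress on syllable 2.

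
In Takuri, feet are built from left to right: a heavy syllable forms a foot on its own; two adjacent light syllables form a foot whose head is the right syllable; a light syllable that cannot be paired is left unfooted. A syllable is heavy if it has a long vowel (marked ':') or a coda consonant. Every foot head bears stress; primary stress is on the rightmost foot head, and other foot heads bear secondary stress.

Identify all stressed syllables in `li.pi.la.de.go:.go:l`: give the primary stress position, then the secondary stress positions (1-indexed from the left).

primary 6, secondary 2, 4, 5

Weights: 1 li L, 2 pi L, 3 la L, 4 de L, 5 go: H, 6 go:l H.
Parse left to right (heavy = foot alone; LL = one foot; stranded L unfooted): (li.ˈpi) (la.ˈde) (ˈgo:) (ˈgo:l).
Foot heads: 2, 4, 5, 6.
Primary stress on the rightmost head = syllable 6.
Secondary stress on 2, 4, 5: li.ˌpi.la.ˌde.ˌgo:.ˈgo:l.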